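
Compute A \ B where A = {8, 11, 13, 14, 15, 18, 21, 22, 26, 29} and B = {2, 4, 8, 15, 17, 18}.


A \ B = elements in A but not in B
A = {8, 11, 13, 14, 15, 18, 21, 22, 26, 29}
B = {2, 4, 8, 15, 17, 18}
Remove from A any elements in B
A \ B = {11, 13, 14, 21, 22, 26, 29}

A \ B = {11, 13, 14, 21, 22, 26, 29}


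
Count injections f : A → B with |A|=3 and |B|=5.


An injection sends each of |A| = 3 inputs to a distinct output in B.
# injections = |B|·(|B|-1)·…·(|B|-|A|+1) = 5! / (5 - 3)!
= 5 × 4 × 3
= 60

Number of injections = 60


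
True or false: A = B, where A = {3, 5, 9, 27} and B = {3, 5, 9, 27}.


Two sets are equal iff they have exactly the same elements.
A = {3, 5, 9, 27}
B = {3, 5, 9, 27}
Same elements → A = B

Yes, A = B


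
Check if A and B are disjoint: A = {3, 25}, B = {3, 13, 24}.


Disjoint means A ∩ B = ∅.
A ∩ B = {3}
A ∩ B ≠ ∅, so A and B are NOT disjoint.

No, A and B are not disjoint (A ∩ B = {3})


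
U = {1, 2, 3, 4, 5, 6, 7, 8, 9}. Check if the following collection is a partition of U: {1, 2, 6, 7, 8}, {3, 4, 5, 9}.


A partition requires: (1) non-empty parts, (2) pairwise disjoint, (3) union = U
Parts: {1, 2, 6, 7, 8}, {3, 4, 5, 9}
Union of parts: {1, 2, 3, 4, 5, 6, 7, 8, 9}
U = {1, 2, 3, 4, 5, 6, 7, 8, 9}
All non-empty? True
Pairwise disjoint? True
Covers U? True

Yes, valid partition


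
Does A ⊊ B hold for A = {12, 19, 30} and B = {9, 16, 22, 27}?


A ⊂ B requires: A ⊆ B AND A ≠ B.
A ⊆ B? No
A ⊄ B, so A is not a proper subset.

No, A is not a proper subset of B


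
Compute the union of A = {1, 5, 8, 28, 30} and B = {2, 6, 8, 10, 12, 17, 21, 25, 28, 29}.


A ∪ B = all elements in A or B (or both)
A = {1, 5, 8, 28, 30}
B = {2, 6, 8, 10, 12, 17, 21, 25, 28, 29}
A ∪ B = {1, 2, 5, 6, 8, 10, 12, 17, 21, 25, 28, 29, 30}

A ∪ B = {1, 2, 5, 6, 8, 10, 12, 17, 21, 25, 28, 29, 30}


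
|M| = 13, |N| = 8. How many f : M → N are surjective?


n = |M| = 13, k = |N| = 8. Surjections via inclusion-exclusion:
S(n,k) = Σ(-1)^i × C(k,i) × (k-i)^n, i=0 to k
i=0: (-1)^0×C(8,0)×8^13 = 549755813888
i=1: (-1)^1×C(8,1)×7^13 = -775112083256
i=2: (-1)^2×C(8,2)×6^13 = 365699432448
i=3: (-1)^3×C(8,3)×5^13 = -68359375000
i=4: (-1)^4×C(8,4)×4^13 = 4697620480
i=5: (-1)^5×C(8,5)×3^13 = -89282088
i=6: (-1)^6×C(8,6)×2^13 = 229376
i=7: (-1)^7×C(8,7)×1^13 = -8
i=8: (-1)^8×C(8,8)×0^13 = 0
Total = 76592355840

Number of surjections = 76592355840


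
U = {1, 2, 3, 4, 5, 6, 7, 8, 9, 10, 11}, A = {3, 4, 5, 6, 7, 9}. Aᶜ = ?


Aᶜ = U \ A = elements in U but not in A
U = {1, 2, 3, 4, 5, 6, 7, 8, 9, 10, 11}
A = {3, 4, 5, 6, 7, 9}
Aᶜ = {1, 2, 8, 10, 11}

Aᶜ = {1, 2, 8, 10, 11}


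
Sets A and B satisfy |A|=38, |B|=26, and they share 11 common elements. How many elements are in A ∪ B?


|A ∪ B| = |A| + |B| - |A ∩ B|
= 38 + 26 - 11
= 53

|A ∪ B| = 53


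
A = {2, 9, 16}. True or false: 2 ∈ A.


A = {2, 9, 16}
Checking if 2 is in A
2 is in A → True

2 ∈ A


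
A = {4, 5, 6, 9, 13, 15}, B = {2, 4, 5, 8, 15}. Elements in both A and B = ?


A = {4, 5, 6, 9, 13, 15}
B = {2, 4, 5, 8, 15}
Region: in both A and B
Elements: {4, 5, 15}

Elements in both A and B: {4, 5, 15}


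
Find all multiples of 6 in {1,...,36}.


Checking each candidate:
Condition: multiples of 6 in {1,...,36}
Result = {6, 12, 18, 24, 30, 36}

{6, 12, 18, 24, 30, 36}


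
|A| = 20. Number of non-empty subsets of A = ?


Total subsets = 2^n = 2^20 = 1048576
Non-empty subsets exclude the empty set: 2^n - 1
= 1048576 - 1
= 1048575

Number of non-empty subsets = 1048575


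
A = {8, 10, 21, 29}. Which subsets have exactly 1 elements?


|A| = 4, so A has C(4,1) = 4 subsets of size 1.
Enumerate by choosing 1 elements from A at a time:
{8}, {10}, {21}, {29}

1-element subsets (4 total): {8}, {10}, {21}, {29}


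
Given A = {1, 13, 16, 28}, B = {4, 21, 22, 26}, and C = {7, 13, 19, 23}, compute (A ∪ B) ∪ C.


A ∪ B = {1, 4, 13, 16, 21, 22, 26, 28}
(A ∪ B) ∪ C = {1, 4, 7, 13, 16, 19, 21, 22, 23, 26, 28}

A ∪ B ∪ C = {1, 4, 7, 13, 16, 19, 21, 22, 23, 26, 28}


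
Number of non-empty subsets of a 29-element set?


Total subsets = 2^n = 2^29 = 536870912
Non-empty subsets exclude the empty set: 2^n - 1
= 536870912 - 1
= 536870911

Number of non-empty subsets = 536870911


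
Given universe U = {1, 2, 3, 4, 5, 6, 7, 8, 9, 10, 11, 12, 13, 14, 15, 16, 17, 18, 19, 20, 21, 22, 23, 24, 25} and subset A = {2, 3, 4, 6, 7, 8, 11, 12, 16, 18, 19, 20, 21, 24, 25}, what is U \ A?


Aᶜ = U \ A = elements in U but not in A
U = {1, 2, 3, 4, 5, 6, 7, 8, 9, 10, 11, 12, 13, 14, 15, 16, 17, 18, 19, 20, 21, 22, 23, 24, 25}
A = {2, 3, 4, 6, 7, 8, 11, 12, 16, 18, 19, 20, 21, 24, 25}
Aᶜ = {1, 5, 9, 10, 13, 14, 15, 17, 22, 23}

Aᶜ = {1, 5, 9, 10, 13, 14, 15, 17, 22, 23}


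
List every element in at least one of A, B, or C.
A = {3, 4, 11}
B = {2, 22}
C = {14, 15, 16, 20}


A ∪ B = {2, 3, 4, 11, 22}
(A ∪ B) ∪ C = {2, 3, 4, 11, 14, 15, 16, 20, 22}

A ∪ B ∪ C = {2, 3, 4, 11, 14, 15, 16, 20, 22}


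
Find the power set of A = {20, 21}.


|A| = 2, so |P(A)| = 2^2 = 4
Enumerate subsets by cardinality (0 to 2):
∅, {20}, {21}, {20, 21}

P(A) has 4 subsets: ∅, {20}, {21}, {20, 21}


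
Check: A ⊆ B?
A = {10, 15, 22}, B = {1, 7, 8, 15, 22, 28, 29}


A ⊆ B means every element of A is in B.
Elements in A not in B: {10}
So A ⊄ B.

No, A ⊄ B


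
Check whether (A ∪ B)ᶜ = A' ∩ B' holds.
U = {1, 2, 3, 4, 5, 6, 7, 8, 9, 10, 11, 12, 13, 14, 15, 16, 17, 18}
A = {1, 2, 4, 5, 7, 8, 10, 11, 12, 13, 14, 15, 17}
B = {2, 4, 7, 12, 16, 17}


LHS: A ∪ B = {1, 2, 4, 5, 7, 8, 10, 11, 12, 13, 14, 15, 16, 17}
(A ∪ B)' = U \ (A ∪ B) = {3, 6, 9, 18}
A' = {3, 6, 9, 16, 18}, B' = {1, 3, 5, 6, 8, 9, 10, 11, 13, 14, 15, 18}
Claimed RHS: A' ∩ B' = {3, 6, 9, 18}
Identity is VALID: LHS = RHS = {3, 6, 9, 18} ✓

Identity is valid. (A ∪ B)' = A' ∩ B' = {3, 6, 9, 18}


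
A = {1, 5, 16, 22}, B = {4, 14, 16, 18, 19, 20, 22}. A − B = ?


A \ B = elements in A but not in B
A = {1, 5, 16, 22}
B = {4, 14, 16, 18, 19, 20, 22}
Remove from A any elements in B
A \ B = {1, 5}

A \ B = {1, 5}


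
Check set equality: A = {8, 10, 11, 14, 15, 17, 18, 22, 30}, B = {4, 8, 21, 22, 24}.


Two sets are equal iff they have exactly the same elements.
A = {8, 10, 11, 14, 15, 17, 18, 22, 30}
B = {4, 8, 21, 22, 24}
Differences: {4, 10, 11, 14, 15, 17, 18, 21, 24, 30}
A ≠ B

No, A ≠ B


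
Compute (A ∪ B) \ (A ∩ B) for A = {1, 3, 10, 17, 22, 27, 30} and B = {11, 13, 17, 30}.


A △ B = (A \ B) ∪ (B \ A) = elements in exactly one of A or B
A \ B = {1, 3, 10, 22, 27}
B \ A = {11, 13}
A △ B = {1, 3, 10, 11, 13, 22, 27}

A △ B = {1, 3, 10, 11, 13, 22, 27}


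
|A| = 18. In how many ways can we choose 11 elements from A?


C(n,k) = n! / (k!(n-k)!)
C(18,11) = 18! / (11!7!)
= 31824

C(18,11) = 31824


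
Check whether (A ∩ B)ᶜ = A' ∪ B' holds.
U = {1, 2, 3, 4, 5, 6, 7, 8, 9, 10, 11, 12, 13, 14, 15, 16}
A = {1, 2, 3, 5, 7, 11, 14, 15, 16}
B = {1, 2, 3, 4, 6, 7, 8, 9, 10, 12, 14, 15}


LHS: A ∩ B = {1, 2, 3, 7, 14, 15}
(A ∩ B)' = U \ (A ∩ B) = {4, 5, 6, 8, 9, 10, 11, 12, 13, 16}
A' = {4, 6, 8, 9, 10, 12, 13}, B' = {5, 11, 13, 16}
Claimed RHS: A' ∪ B' = {4, 5, 6, 8, 9, 10, 11, 12, 13, 16}
Identity is VALID: LHS = RHS = {4, 5, 6, 8, 9, 10, 11, 12, 13, 16} ✓

Identity is valid. (A ∩ B)' = A' ∪ B' = {4, 5, 6, 8, 9, 10, 11, 12, 13, 16}


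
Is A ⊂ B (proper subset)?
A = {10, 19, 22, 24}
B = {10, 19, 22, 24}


A ⊂ B requires: A ⊆ B AND A ≠ B.
A ⊆ B? Yes
A = B? Yes
A = B, so A is not a PROPER subset.

No, A is not a proper subset of B


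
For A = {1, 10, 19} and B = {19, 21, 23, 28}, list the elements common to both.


A ∩ B = elements in both A and B
A = {1, 10, 19}
B = {19, 21, 23, 28}
A ∩ B = {19}

A ∩ B = {19}


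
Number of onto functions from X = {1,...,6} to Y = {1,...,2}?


n = |X| = 6, k = |Y| = 2. Surjections via inclusion-exclusion:
S(n,k) = Σ(-1)^i × C(k,i) × (k-i)^n, i=0 to k
i=0: (-1)^0×C(2,0)×2^6 = 64
i=1: (-1)^1×C(2,1)×1^6 = -2
i=2: (-1)^2×C(2,2)×0^6 = 0
Total = 62

Number of surjections = 62


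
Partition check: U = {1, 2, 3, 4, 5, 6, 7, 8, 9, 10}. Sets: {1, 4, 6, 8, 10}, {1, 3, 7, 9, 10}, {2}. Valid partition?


A partition requires: (1) non-empty parts, (2) pairwise disjoint, (3) union = U
Parts: {1, 4, 6, 8, 10}, {1, 3, 7, 9, 10}, {2}
Union of parts: {1, 2, 3, 4, 6, 7, 8, 9, 10}
U = {1, 2, 3, 4, 5, 6, 7, 8, 9, 10}
All non-empty? True
Pairwise disjoint? False
Covers U? False

No, not a valid partition


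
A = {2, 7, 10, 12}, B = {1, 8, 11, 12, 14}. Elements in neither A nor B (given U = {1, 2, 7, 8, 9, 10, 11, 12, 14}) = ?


A = {2, 7, 10, 12}
B = {1, 8, 11, 12, 14}
Region: in neither A nor B (given U = {1, 2, 7, 8, 9, 10, 11, 12, 14})
Elements: {9}

Elements in neither A nor B (given U = {1, 2, 7, 8, 9, 10, 11, 12, 14}): {9}


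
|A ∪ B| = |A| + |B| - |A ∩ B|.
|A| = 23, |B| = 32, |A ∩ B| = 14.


|A ∪ B| = |A| + |B| - |A ∩ B|
= 23 + 32 - 14
= 41

|A ∪ B| = 41


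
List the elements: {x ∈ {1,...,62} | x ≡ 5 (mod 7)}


Checking each candidate:
Condition: x in {1,...,62} with x ≡ 5 (mod 7)
Result = {5, 12, 19, 26, 33, 40, 47, 54, 61}

{5, 12, 19, 26, 33, 40, 47, 54, 61}


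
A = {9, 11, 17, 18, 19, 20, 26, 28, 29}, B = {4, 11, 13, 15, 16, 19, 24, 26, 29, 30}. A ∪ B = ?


A ∪ B = all elements in A or B (or both)
A = {9, 11, 17, 18, 19, 20, 26, 28, 29}
B = {4, 11, 13, 15, 16, 19, 24, 26, 29, 30}
A ∪ B = {4, 9, 11, 13, 15, 16, 17, 18, 19, 20, 24, 26, 28, 29, 30}

A ∪ B = {4, 9, 11, 13, 15, 16, 17, 18, 19, 20, 24, 26, 28, 29, 30}


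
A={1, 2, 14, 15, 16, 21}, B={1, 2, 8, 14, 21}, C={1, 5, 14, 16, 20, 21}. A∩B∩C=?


A ∩ B = {1, 2, 14, 21}
(A ∩ B) ∩ C = {1, 14, 21}

A ∩ B ∩ C = {1, 14, 21}


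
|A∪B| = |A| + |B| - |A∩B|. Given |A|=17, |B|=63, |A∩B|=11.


|A ∪ B| = |A| + |B| - |A ∩ B|
= 17 + 63 - 11
= 69

|A ∪ B| = 69


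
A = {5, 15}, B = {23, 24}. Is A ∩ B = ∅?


Disjoint means A ∩ B = ∅.
A ∩ B = ∅
A ∩ B = ∅, so A and B are disjoint.

Yes, A and B are disjoint


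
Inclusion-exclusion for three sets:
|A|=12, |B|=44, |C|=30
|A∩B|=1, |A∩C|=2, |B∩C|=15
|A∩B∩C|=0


|A∪B∪C| = |A|+|B|+|C| - |A∩B|-|A∩C|-|B∩C| + |A∩B∩C|
= 12+44+30 - 1-2-15 + 0
= 86 - 18 + 0
= 68

|A ∪ B ∪ C| = 68


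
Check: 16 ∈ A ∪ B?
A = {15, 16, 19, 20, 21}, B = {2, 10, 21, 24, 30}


A = {15, 16, 19, 20, 21}, B = {2, 10, 21, 24, 30}
A ∪ B = all elements in A or B
A ∪ B = {2, 10, 15, 16, 19, 20, 21, 24, 30}
Checking if 16 ∈ A ∪ B
16 is in A ∪ B → True

16 ∈ A ∪ B


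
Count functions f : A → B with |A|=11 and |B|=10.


Each of |A| = 11 inputs maps to any of |B| = 10 outputs.
# functions = |B|^|A| = 10^11
= 100000000000

Number of functions = 100000000000


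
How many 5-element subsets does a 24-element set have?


C(n,k) = n! / (k!(n-k)!)
C(24,5) = 24! / (5!19!)
= 42504

C(24,5) = 42504


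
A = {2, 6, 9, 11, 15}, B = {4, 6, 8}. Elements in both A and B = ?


A = {2, 6, 9, 11, 15}
B = {4, 6, 8}
Region: in both A and B
Elements: {6}

Elements in both A and B: {6}


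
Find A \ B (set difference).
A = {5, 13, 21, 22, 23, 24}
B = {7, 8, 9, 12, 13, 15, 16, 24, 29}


A \ B = elements in A but not in B
A = {5, 13, 21, 22, 23, 24}
B = {7, 8, 9, 12, 13, 15, 16, 24, 29}
Remove from A any elements in B
A \ B = {5, 21, 22, 23}

A \ B = {5, 21, 22, 23}


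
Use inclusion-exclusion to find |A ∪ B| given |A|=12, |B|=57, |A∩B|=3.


|A ∪ B| = |A| + |B| - |A ∩ B|
= 12 + 57 - 3
= 66

|A ∪ B| = 66


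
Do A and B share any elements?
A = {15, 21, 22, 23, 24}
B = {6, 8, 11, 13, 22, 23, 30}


Disjoint means A ∩ B = ∅.
A ∩ B = {22, 23}
A ∩ B ≠ ∅, so A and B are NOT disjoint.

Yes — A and B share the element(s) of A ∩ B = {22, 23}, so they are not disjoint


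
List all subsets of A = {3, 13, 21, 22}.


|A| = 4, so |P(A)| = 2^4 = 16
Enumerate subsets by cardinality (0 to 4):
∅, {3}, {13}, {21}, {22}, {3, 13}, {3, 21}, {3, 22}, {13, 21}, {13, 22}, {21, 22}, {3, 13, 21}, {3, 13, 22}, {3, 21, 22}, {13, 21, 22}, {3, 13, 21, 22}

P(A) has 16 subsets: ∅, {3}, {13}, {21}, {22}, {3, 13}, {3, 21}, {3, 22}, {13, 21}, {13, 22}, {21, 22}, {3, 13, 21}, {3, 13, 22}, {3, 21, 22}, {13, 21, 22}, {3, 13, 21, 22}


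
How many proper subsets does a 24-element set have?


Total subsets = 2^n = 2^24 = 16777216
Proper subsets exclude the set itself: 2^n - 1
= 16777216 - 1
= 16777215

Number of proper subsets = 16777215


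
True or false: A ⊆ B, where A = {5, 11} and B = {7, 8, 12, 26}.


A ⊆ B means every element of A is in B.
Elements in A not in B: {5, 11}
So A ⊄ B.

No, A ⊄ B


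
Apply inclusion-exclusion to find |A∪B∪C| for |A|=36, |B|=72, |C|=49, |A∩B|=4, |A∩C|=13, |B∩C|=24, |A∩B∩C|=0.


|A∪B∪C| = |A|+|B|+|C| - |A∩B|-|A∩C|-|B∩C| + |A∩B∩C|
= 36+72+49 - 4-13-24 + 0
= 157 - 41 + 0
= 116

|A ∪ B ∪ C| = 116


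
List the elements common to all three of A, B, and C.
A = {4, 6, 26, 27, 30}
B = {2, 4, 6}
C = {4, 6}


A ∩ B = {4, 6}
(A ∩ B) ∩ C = {4, 6}

A ∩ B ∩ C = {4, 6}


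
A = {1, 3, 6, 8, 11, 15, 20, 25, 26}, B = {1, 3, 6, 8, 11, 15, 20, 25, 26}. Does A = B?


Two sets are equal iff they have exactly the same elements.
A = {1, 3, 6, 8, 11, 15, 20, 25, 26}
B = {1, 3, 6, 8, 11, 15, 20, 25, 26}
Same elements → A = B

Yes, A = B


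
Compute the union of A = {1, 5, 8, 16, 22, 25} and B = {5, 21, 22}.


A ∪ B = all elements in A or B (or both)
A = {1, 5, 8, 16, 22, 25}
B = {5, 21, 22}
A ∪ B = {1, 5, 8, 16, 21, 22, 25}

A ∪ B = {1, 5, 8, 16, 21, 22, 25}


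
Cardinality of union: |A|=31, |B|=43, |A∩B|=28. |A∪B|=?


|A ∪ B| = |A| + |B| - |A ∩ B|
= 31 + 43 - 28
= 46

|A ∪ B| = 46


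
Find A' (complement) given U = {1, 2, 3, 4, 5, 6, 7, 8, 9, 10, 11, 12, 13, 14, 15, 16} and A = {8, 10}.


Aᶜ = U \ A = elements in U but not in A
U = {1, 2, 3, 4, 5, 6, 7, 8, 9, 10, 11, 12, 13, 14, 15, 16}
A = {8, 10}
Aᶜ = {1, 2, 3, 4, 5, 6, 7, 9, 11, 12, 13, 14, 15, 16}

Aᶜ = {1, 2, 3, 4, 5, 6, 7, 9, 11, 12, 13, 14, 15, 16}


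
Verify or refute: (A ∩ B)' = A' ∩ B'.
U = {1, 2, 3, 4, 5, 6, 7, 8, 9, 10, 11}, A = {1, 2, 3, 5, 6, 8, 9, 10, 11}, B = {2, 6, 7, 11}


LHS: A ∩ B = {2, 6, 11}
(A ∩ B)' = U \ (A ∩ B) = {1, 3, 4, 5, 7, 8, 9, 10}
A' = {4, 7}, B' = {1, 3, 4, 5, 8, 9, 10}
Claimed RHS: A' ∩ B' = {4}
Identity is INVALID: LHS = {1, 3, 4, 5, 7, 8, 9, 10} but the RHS claimed here equals {4}. The correct form is (A ∩ B)' = A' ∪ B'.

Identity is invalid: (A ∩ B)' = {1, 3, 4, 5, 7, 8, 9, 10} but A' ∩ B' = {4}. The correct De Morgan law is (A ∩ B)' = A' ∪ B'.


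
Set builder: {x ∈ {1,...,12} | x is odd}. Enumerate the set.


Checking each candidate:
Condition: odd numbers in {1,...,12}
Result = {1, 3, 5, 7, 9, 11}

{1, 3, 5, 7, 9, 11}


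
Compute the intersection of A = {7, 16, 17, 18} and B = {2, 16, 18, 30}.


A ∩ B = elements in both A and B
A = {7, 16, 17, 18}
B = {2, 16, 18, 30}
A ∩ B = {16, 18}

A ∩ B = {16, 18}


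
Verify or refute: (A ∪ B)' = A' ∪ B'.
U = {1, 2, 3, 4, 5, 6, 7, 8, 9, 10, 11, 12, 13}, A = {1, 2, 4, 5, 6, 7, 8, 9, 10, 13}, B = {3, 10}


LHS: A ∪ B = {1, 2, 3, 4, 5, 6, 7, 8, 9, 10, 13}
(A ∪ B)' = U \ (A ∪ B) = {11, 12}
A' = {3, 11, 12}, B' = {1, 2, 4, 5, 6, 7, 8, 9, 11, 12, 13}
Claimed RHS: A' ∪ B' = {1, 2, 3, 4, 5, 6, 7, 8, 9, 11, 12, 13}
Identity is INVALID: LHS = {11, 12} but the RHS claimed here equals {1, 2, 3, 4, 5, 6, 7, 8, 9, 11, 12, 13}. The correct form is (A ∪ B)' = A' ∩ B'.

Identity is invalid: (A ∪ B)' = {11, 12} but A' ∪ B' = {1, 2, 3, 4, 5, 6, 7, 8, 9, 11, 12, 13}. The correct De Morgan law is (A ∪ B)' = A' ∩ B'.


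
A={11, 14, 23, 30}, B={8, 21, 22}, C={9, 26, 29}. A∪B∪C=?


A ∪ B = {8, 11, 14, 21, 22, 23, 30}
(A ∪ B) ∪ C = {8, 9, 11, 14, 21, 22, 23, 26, 29, 30}

A ∪ B ∪ C = {8, 9, 11, 14, 21, 22, 23, 26, 29, 30}


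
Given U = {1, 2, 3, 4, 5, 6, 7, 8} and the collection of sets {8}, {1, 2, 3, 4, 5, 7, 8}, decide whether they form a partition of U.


A partition requires: (1) non-empty parts, (2) pairwise disjoint, (3) union = U
Parts: {8}, {1, 2, 3, 4, 5, 7, 8}
Union of parts: {1, 2, 3, 4, 5, 7, 8}
U = {1, 2, 3, 4, 5, 6, 7, 8}
All non-empty? True
Pairwise disjoint? False
Covers U? False

No, not a valid partition


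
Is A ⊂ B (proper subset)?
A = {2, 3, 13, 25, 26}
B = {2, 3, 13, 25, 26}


A ⊂ B requires: A ⊆ B AND A ≠ B.
A ⊆ B? Yes
A = B? Yes
A = B, so A is not a PROPER subset.

No, A is not a proper subset of B


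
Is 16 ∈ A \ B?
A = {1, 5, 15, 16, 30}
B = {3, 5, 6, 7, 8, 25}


A = {1, 5, 15, 16, 30}, B = {3, 5, 6, 7, 8, 25}
A \ B = elements in A but not in B
A \ B = {1, 15, 16, 30}
Checking if 16 ∈ A \ B
16 is in A \ B → True

16 ∈ A \ B


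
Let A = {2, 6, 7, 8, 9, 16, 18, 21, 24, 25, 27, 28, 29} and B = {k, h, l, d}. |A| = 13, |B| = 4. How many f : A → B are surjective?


n = |A| = 13, k = |B| = 4. Surjections via inclusion-exclusion:
S(n,k) = Σ(-1)^i × C(k,i) × (k-i)^n, i=0 to k
i=0: (-1)^0×C(4,0)×4^13 = 67108864
i=1: (-1)^1×C(4,1)×3^13 = -6377292
i=2: (-1)^2×C(4,2)×2^13 = 49152
i=3: (-1)^3×C(4,3)×1^13 = -4
i=4: (-1)^4×C(4,4)×0^13 = 0
Total = 60780720

Number of surjections = 60780720


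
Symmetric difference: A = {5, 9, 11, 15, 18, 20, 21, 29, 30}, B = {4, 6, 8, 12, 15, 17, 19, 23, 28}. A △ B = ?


A △ B = (A \ B) ∪ (B \ A) = elements in exactly one of A or B
A \ B = {5, 9, 11, 18, 20, 21, 29, 30}
B \ A = {4, 6, 8, 12, 17, 19, 23, 28}
A △ B = {4, 5, 6, 8, 9, 11, 12, 17, 18, 19, 20, 21, 23, 28, 29, 30}

A △ B = {4, 5, 6, 8, 9, 11, 12, 17, 18, 19, 20, 21, 23, 28, 29, 30}


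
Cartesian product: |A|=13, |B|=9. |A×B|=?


|A × B| = |A| × |B|
= 13 × 9
= 117

|A × B| = 117


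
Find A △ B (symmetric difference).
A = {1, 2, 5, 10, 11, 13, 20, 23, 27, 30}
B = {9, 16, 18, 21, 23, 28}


A △ B = (A \ B) ∪ (B \ A) = elements in exactly one of A or B
A \ B = {1, 2, 5, 10, 11, 13, 20, 27, 30}
B \ A = {9, 16, 18, 21, 28}
A △ B = {1, 2, 5, 9, 10, 11, 13, 16, 18, 20, 21, 27, 28, 30}

A △ B = {1, 2, 5, 9, 10, 11, 13, 16, 18, 20, 21, 27, 28, 30}


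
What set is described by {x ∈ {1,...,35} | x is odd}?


Checking each candidate:
Condition: odd numbers in {1,...,35}
Result = {1, 3, 5, 7, 9, 11, 13, 15, 17, 19, 21, 23, 25, 27, 29, 31, 33, 35}

{1, 3, 5, 7, 9, 11, 13, 15, 17, 19, 21, 23, 25, 27, 29, 31, 33, 35}


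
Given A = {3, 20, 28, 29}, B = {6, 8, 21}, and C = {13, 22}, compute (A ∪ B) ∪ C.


A ∪ B = {3, 6, 8, 20, 21, 28, 29}
(A ∪ B) ∪ C = {3, 6, 8, 13, 20, 21, 22, 28, 29}

A ∪ B ∪ C = {3, 6, 8, 13, 20, 21, 22, 28, 29}


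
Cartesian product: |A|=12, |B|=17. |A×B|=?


|A × B| = |A| × |B|
= 12 × 17
= 204

|A × B| = 204


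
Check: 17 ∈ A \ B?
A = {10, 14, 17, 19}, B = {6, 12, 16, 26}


A = {10, 14, 17, 19}, B = {6, 12, 16, 26}
A \ B = elements in A but not in B
A \ B = {10, 14, 17, 19}
Checking if 17 ∈ A \ B
17 is in A \ B → True

17 ∈ A \ B


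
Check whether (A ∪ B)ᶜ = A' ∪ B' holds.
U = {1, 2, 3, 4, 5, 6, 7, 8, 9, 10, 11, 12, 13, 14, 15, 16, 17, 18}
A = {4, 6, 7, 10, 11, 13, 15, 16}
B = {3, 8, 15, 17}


LHS: A ∪ B = {3, 4, 6, 7, 8, 10, 11, 13, 15, 16, 17}
(A ∪ B)' = U \ (A ∪ B) = {1, 2, 5, 9, 12, 14, 18}
A' = {1, 2, 3, 5, 8, 9, 12, 14, 17, 18}, B' = {1, 2, 4, 5, 6, 7, 9, 10, 11, 12, 13, 14, 16, 18}
Claimed RHS: A' ∪ B' = {1, 2, 3, 4, 5, 6, 7, 8, 9, 10, 11, 12, 13, 14, 16, 17, 18}
Identity is INVALID: LHS = {1, 2, 5, 9, 12, 14, 18} but the RHS claimed here equals {1, 2, 3, 4, 5, 6, 7, 8, 9, 10, 11, 12, 13, 14, 16, 17, 18}. The correct form is (A ∪ B)' = A' ∩ B'.

Identity is invalid: (A ∪ B)' = {1, 2, 5, 9, 12, 14, 18} but A' ∪ B' = {1, 2, 3, 4, 5, 6, 7, 8, 9, 10, 11, 12, 13, 14, 16, 17, 18}. The correct De Morgan law is (A ∪ B)' = A' ∩ B'.


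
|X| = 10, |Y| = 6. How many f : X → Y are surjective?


n = |X| = 10, k = |Y| = 6. Surjections via inclusion-exclusion:
S(n,k) = Σ(-1)^i × C(k,i) × (k-i)^n, i=0 to k
i=0: (-1)^0×C(6,0)×6^10 = 60466176
i=1: (-1)^1×C(6,1)×5^10 = -58593750
i=2: (-1)^2×C(6,2)×4^10 = 15728640
i=3: (-1)^3×C(6,3)×3^10 = -1180980
i=4: (-1)^4×C(6,4)×2^10 = 15360
i=5: (-1)^5×C(6,5)×1^10 = -6
i=6: (-1)^6×C(6,6)×0^10 = 0
Total = 16435440

Number of surjections = 16435440


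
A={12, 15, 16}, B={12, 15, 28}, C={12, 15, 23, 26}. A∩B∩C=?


A ∩ B = {12, 15}
(A ∩ B) ∩ C = {12, 15}

A ∩ B ∩ C = {12, 15}


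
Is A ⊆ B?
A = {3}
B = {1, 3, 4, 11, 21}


A ⊆ B means every element of A is in B.
All elements of A are in B.
So A ⊆ B.

Yes, A ⊆ B


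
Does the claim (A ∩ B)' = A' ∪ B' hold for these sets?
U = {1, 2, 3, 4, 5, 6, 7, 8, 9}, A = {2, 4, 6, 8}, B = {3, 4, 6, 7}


LHS: A ∩ B = {4, 6}
(A ∩ B)' = U \ (A ∩ B) = {1, 2, 3, 5, 7, 8, 9}
A' = {1, 3, 5, 7, 9}, B' = {1, 2, 5, 8, 9}
Claimed RHS: A' ∪ B' = {1, 2, 3, 5, 7, 8, 9}
Identity is VALID: LHS = RHS = {1, 2, 3, 5, 7, 8, 9} ✓

Identity is valid. (A ∩ B)' = A' ∪ B' = {1, 2, 3, 5, 7, 8, 9}


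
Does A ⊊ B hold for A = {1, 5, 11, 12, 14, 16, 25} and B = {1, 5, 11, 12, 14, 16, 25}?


A ⊂ B requires: A ⊆ B AND A ≠ B.
A ⊆ B? Yes
A = B? Yes
A = B, so A is not a PROPER subset.

No, A is not a proper subset of B


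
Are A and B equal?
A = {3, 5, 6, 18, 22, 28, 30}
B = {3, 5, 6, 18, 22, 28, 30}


Two sets are equal iff they have exactly the same elements.
A = {3, 5, 6, 18, 22, 28, 30}
B = {3, 5, 6, 18, 22, 28, 30}
Same elements → A = B

Yes, A = B


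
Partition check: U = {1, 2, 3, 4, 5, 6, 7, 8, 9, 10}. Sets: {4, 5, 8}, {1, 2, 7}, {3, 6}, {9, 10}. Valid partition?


A partition requires: (1) non-empty parts, (2) pairwise disjoint, (3) union = U
Parts: {4, 5, 8}, {1, 2, 7}, {3, 6}, {9, 10}
Union of parts: {1, 2, 3, 4, 5, 6, 7, 8, 9, 10}
U = {1, 2, 3, 4, 5, 6, 7, 8, 9, 10}
All non-empty? True
Pairwise disjoint? True
Covers U? True

Yes, valid partition


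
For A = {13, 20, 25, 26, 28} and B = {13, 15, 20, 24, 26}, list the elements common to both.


A ∩ B = elements in both A and B
A = {13, 20, 25, 26, 28}
B = {13, 15, 20, 24, 26}
A ∩ B = {13, 20, 26}

A ∩ B = {13, 20, 26}


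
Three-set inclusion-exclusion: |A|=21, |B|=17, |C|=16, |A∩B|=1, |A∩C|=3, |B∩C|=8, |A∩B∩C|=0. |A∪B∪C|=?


|A∪B∪C| = |A|+|B|+|C| - |A∩B|-|A∩C|-|B∩C| + |A∩B∩C|
= 21+17+16 - 1-3-8 + 0
= 54 - 12 + 0
= 42

|A ∪ B ∪ C| = 42


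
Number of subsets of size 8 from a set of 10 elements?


C(n,k) = n! / (k!(n-k)!)
C(10,8) = 10! / (8!2!)
= 45

C(10,8) = 45


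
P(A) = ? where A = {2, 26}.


|A| = 2, so |P(A)| = 2^2 = 4
Enumerate subsets by cardinality (0 to 2):
∅, {2}, {26}, {2, 26}

P(A) has 4 subsets: ∅, {2}, {26}, {2, 26}


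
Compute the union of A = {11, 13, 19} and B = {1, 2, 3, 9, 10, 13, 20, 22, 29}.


A ∪ B = all elements in A or B (or both)
A = {11, 13, 19}
B = {1, 2, 3, 9, 10, 13, 20, 22, 29}
A ∪ B = {1, 2, 3, 9, 10, 11, 13, 19, 20, 22, 29}

A ∪ B = {1, 2, 3, 9, 10, 11, 13, 19, 20, 22, 29}


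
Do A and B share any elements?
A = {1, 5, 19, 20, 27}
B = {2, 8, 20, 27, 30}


Disjoint means A ∩ B = ∅.
A ∩ B = {20, 27}
A ∩ B ≠ ∅, so A and B are NOT disjoint.

Yes — A and B share the element(s) of A ∩ B = {20, 27}, so they are not disjoint


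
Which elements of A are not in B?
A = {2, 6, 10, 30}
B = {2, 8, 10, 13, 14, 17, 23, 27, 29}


A \ B = elements in A but not in B
A = {2, 6, 10, 30}
B = {2, 8, 10, 13, 14, 17, 23, 27, 29}
Remove from A any elements in B
A \ B = {6, 30}

A \ B = {6, 30}


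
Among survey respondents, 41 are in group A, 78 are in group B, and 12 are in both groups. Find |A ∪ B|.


|A ∪ B| = |A| + |B| - |A ∩ B|
= 41 + 78 - 12
= 107

|A ∪ B| = 107


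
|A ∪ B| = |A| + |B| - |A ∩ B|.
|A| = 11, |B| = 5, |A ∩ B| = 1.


|A ∪ B| = |A| + |B| - |A ∩ B|
= 11 + 5 - 1
= 15

|A ∪ B| = 15


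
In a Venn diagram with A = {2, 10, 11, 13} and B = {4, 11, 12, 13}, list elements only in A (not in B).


A = {2, 10, 11, 13}
B = {4, 11, 12, 13}
Region: only in A (not in B)
Elements: {2, 10}

Elements only in A (not in B): {2, 10}


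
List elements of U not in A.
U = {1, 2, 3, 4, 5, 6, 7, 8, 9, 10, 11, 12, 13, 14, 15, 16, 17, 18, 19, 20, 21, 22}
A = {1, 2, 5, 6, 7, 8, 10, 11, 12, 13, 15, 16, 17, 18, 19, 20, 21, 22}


Aᶜ = U \ A = elements in U but not in A
U = {1, 2, 3, 4, 5, 6, 7, 8, 9, 10, 11, 12, 13, 14, 15, 16, 17, 18, 19, 20, 21, 22}
A = {1, 2, 5, 6, 7, 8, 10, 11, 12, 13, 15, 16, 17, 18, 19, 20, 21, 22}
Aᶜ = {3, 4, 9, 14}

Aᶜ = {3, 4, 9, 14}


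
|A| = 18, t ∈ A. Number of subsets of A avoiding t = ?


Subsets of A avoiding t are subsets of A \ {t}, which has 17 elements.
Count = 2^(n-1) = 2^17
= 131072

Number of subsets avoiding t = 131072


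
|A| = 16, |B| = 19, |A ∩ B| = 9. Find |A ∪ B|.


|A ∪ B| = |A| + |B| - |A ∩ B|
= 16 + 19 - 9
= 26

|A ∪ B| = 26


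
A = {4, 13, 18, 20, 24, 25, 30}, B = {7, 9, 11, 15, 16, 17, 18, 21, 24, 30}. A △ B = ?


A △ B = (A \ B) ∪ (B \ A) = elements in exactly one of A or B
A \ B = {4, 13, 20, 25}
B \ A = {7, 9, 11, 15, 16, 17, 21}
A △ B = {4, 7, 9, 11, 13, 15, 16, 17, 20, 21, 25}

A △ B = {4, 7, 9, 11, 13, 15, 16, 17, 20, 21, 25}


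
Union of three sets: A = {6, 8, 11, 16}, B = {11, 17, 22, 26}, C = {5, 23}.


A ∪ B = {6, 8, 11, 16, 17, 22, 26}
(A ∪ B) ∪ C = {5, 6, 8, 11, 16, 17, 22, 23, 26}

A ∪ B ∪ C = {5, 6, 8, 11, 16, 17, 22, 23, 26}


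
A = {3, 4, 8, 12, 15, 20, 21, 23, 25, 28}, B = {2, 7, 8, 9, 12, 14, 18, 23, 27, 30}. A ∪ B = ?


A ∪ B = all elements in A or B (or both)
A = {3, 4, 8, 12, 15, 20, 21, 23, 25, 28}
B = {2, 7, 8, 9, 12, 14, 18, 23, 27, 30}
A ∪ B = {2, 3, 4, 7, 8, 9, 12, 14, 15, 18, 20, 21, 23, 25, 27, 28, 30}

A ∪ B = {2, 3, 4, 7, 8, 9, 12, 14, 15, 18, 20, 21, 23, 25, 27, 28, 30}


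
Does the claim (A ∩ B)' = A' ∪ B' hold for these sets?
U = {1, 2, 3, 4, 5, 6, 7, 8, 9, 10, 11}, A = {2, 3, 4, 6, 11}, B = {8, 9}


LHS: A ∩ B = ∅
(A ∩ B)' = U \ (A ∩ B) = {1, 2, 3, 4, 5, 6, 7, 8, 9, 10, 11}
A' = {1, 5, 7, 8, 9, 10}, B' = {1, 2, 3, 4, 5, 6, 7, 10, 11}
Claimed RHS: A' ∪ B' = {1, 2, 3, 4, 5, 6, 7, 8, 9, 10, 11}
Identity is VALID: LHS = RHS = {1, 2, 3, 4, 5, 6, 7, 8, 9, 10, 11} ✓

Identity is valid. (A ∩ B)' = A' ∪ B' = {1, 2, 3, 4, 5, 6, 7, 8, 9, 10, 11}


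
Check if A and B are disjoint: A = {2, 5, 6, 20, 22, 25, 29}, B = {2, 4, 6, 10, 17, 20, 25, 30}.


Disjoint means A ∩ B = ∅.
A ∩ B = {2, 6, 20, 25}
A ∩ B ≠ ∅, so A and B are NOT disjoint.

No, A and B are not disjoint (A ∩ B = {2, 6, 20, 25})


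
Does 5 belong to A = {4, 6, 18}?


A = {4, 6, 18}
Checking if 5 is in A
5 is not in A → False

5 ∉ A


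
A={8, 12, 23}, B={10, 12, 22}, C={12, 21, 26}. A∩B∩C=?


A ∩ B = {12}
(A ∩ B) ∩ C = {12}

A ∩ B ∩ C = {12}


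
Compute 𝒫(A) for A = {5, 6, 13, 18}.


|A| = 4, so |P(A)| = 2^4 = 16
Enumerate subsets by cardinality (0 to 4):
∅, {5}, {6}, {13}, {18}, {5, 6}, {5, 13}, {5, 18}, {6, 13}, {6, 18}, {13, 18}, {5, 6, 13}, {5, 6, 18}, {5, 13, 18}, {6, 13, 18}, {5, 6, 13, 18}

P(A) has 16 subsets: ∅, {5}, {6}, {13}, {18}, {5, 6}, {5, 13}, {5, 18}, {6, 13}, {6, 18}, {13, 18}, {5, 6, 13}, {5, 6, 18}, {5, 13, 18}, {6, 13, 18}, {5, 6, 13, 18}


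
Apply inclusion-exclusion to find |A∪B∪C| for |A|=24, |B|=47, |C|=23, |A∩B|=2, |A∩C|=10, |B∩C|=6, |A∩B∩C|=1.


|A∪B∪C| = |A|+|B|+|C| - |A∩B|-|A∩C|-|B∩C| + |A∩B∩C|
= 24+47+23 - 2-10-6 + 1
= 94 - 18 + 1
= 77

|A ∪ B ∪ C| = 77


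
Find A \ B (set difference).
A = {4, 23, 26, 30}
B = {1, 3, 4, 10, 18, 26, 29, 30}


A \ B = elements in A but not in B
A = {4, 23, 26, 30}
B = {1, 3, 4, 10, 18, 26, 29, 30}
Remove from A any elements in B
A \ B = {23}

A \ B = {23}


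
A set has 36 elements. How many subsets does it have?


Number of subsets = 2^n
= 2^36
= 68719476736

|P(A)| = 68719476736


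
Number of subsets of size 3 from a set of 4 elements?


C(n,k) = n! / (k!(n-k)!)
C(4,3) = 4! / (3!1!)
= 4

C(4,3) = 4


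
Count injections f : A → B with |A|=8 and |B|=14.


An injection sends each of |A| = 8 inputs to a distinct output in B.
# injections = |B|·(|B|-1)·…·(|B|-|A|+1) = 14! / (14 - 8)!
= 14 × 13 × 12 × 11 × 10 × 9 × 8 × 7
= 121080960

Number of injections = 121080960


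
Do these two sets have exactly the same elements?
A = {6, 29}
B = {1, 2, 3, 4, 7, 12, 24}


Two sets are equal iff they have exactly the same elements.
A = {6, 29}
B = {1, 2, 3, 4, 7, 12, 24}
Differences: {1, 2, 3, 4, 6, 7, 12, 24, 29}
A ≠ B

No, A ≠ B


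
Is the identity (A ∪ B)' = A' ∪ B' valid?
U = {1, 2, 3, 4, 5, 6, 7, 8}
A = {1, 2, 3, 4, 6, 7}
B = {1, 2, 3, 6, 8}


LHS: A ∪ B = {1, 2, 3, 4, 6, 7, 8}
(A ∪ B)' = U \ (A ∪ B) = {5}
A' = {5, 8}, B' = {4, 5, 7}
Claimed RHS: A' ∪ B' = {4, 5, 7, 8}
Identity is INVALID: LHS = {5} but the RHS claimed here equals {4, 5, 7, 8}. The correct form is (A ∪ B)' = A' ∩ B'.

Identity is invalid: (A ∪ B)' = {5} but A' ∪ B' = {4, 5, 7, 8}. The correct De Morgan law is (A ∪ B)' = A' ∩ B'.


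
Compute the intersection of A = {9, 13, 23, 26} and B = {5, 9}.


A ∩ B = elements in both A and B
A = {9, 13, 23, 26}
B = {5, 9}
A ∩ B = {9}

A ∩ B = {9}


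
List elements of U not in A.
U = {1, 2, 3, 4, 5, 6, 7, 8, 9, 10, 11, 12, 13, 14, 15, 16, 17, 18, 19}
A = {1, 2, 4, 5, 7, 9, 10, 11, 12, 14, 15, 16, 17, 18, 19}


Aᶜ = U \ A = elements in U but not in A
U = {1, 2, 3, 4, 5, 6, 7, 8, 9, 10, 11, 12, 13, 14, 15, 16, 17, 18, 19}
A = {1, 2, 4, 5, 7, 9, 10, 11, 12, 14, 15, 16, 17, 18, 19}
Aᶜ = {3, 6, 8, 13}

Aᶜ = {3, 6, 8, 13}


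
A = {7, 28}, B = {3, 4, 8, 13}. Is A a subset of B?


A ⊆ B means every element of A is in B.
Elements in A not in B: {7, 28}
So A ⊄ B.

No, A ⊄ B


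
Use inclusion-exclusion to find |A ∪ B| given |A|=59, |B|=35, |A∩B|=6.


|A ∪ B| = |A| + |B| - |A ∩ B|
= 59 + 35 - 6
= 88

|A ∪ B| = 88


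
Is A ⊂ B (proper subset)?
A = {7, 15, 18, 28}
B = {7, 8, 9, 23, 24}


A ⊂ B requires: A ⊆ B AND A ≠ B.
A ⊆ B? No
A ⊄ B, so A is not a proper subset.

No, A is not a proper subset of B


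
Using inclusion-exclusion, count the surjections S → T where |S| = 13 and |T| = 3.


n = |S| = 13, k = |T| = 3. Surjections via inclusion-exclusion:
S(n,k) = Σ(-1)^i × C(k,i) × (k-i)^n, i=0 to k
i=0: (-1)^0×C(3,0)×3^13 = 1594323
i=1: (-1)^1×C(3,1)×2^13 = -24576
i=2: (-1)^2×C(3,2)×1^13 = 3
i=3: (-1)^3×C(3,3)×0^13 = 0
Total = 1569750

Number of surjections = 1569750


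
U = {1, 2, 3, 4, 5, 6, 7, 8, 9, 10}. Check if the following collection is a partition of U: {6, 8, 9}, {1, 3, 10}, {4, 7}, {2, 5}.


A partition requires: (1) non-empty parts, (2) pairwise disjoint, (3) union = U
Parts: {6, 8, 9}, {1, 3, 10}, {4, 7}, {2, 5}
Union of parts: {1, 2, 3, 4, 5, 6, 7, 8, 9, 10}
U = {1, 2, 3, 4, 5, 6, 7, 8, 9, 10}
All non-empty? True
Pairwise disjoint? True
Covers U? True

Yes, valid partition


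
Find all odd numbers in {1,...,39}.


Checking each candidate:
Condition: odd numbers in {1,...,39}
Result = {1, 3, 5, 7, 9, 11, 13, 15, 17, 19, 21, 23, 25, 27, 29, 31, 33, 35, 37, 39}

{1, 3, 5, 7, 9, 11, 13, 15, 17, 19, 21, 23, 25, 27, 29, 31, 33, 35, 37, 39}


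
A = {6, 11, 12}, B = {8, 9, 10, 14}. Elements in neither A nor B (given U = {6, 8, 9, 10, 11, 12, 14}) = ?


A = {6, 11, 12}
B = {8, 9, 10, 14}
Region: in neither A nor B (given U = {6, 8, 9, 10, 11, 12, 14})
Elements: ∅

Elements in neither A nor B (given U = {6, 8, 9, 10, 11, 12, 14}): ∅


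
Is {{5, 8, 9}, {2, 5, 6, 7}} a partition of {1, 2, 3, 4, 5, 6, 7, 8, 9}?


A partition requires: (1) non-empty parts, (2) pairwise disjoint, (3) union = U
Parts: {5, 8, 9}, {2, 5, 6, 7}
Union of parts: {2, 5, 6, 7, 8, 9}
U = {1, 2, 3, 4, 5, 6, 7, 8, 9}
All non-empty? True
Pairwise disjoint? False
Covers U? False

No, not a valid partition


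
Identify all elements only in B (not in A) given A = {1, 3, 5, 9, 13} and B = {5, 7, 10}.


A = {1, 3, 5, 9, 13}
B = {5, 7, 10}
Region: only in B (not in A)
Elements: {7, 10}

Elements only in B (not in A): {7, 10}


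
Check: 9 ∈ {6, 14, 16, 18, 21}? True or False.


A = {6, 14, 16, 18, 21}
Checking if 9 is in A
9 is not in A → False

9 ∉ A


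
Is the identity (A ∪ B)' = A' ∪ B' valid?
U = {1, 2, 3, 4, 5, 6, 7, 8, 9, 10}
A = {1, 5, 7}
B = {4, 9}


LHS: A ∪ B = {1, 4, 5, 7, 9}
(A ∪ B)' = U \ (A ∪ B) = {2, 3, 6, 8, 10}
A' = {2, 3, 4, 6, 8, 9, 10}, B' = {1, 2, 3, 5, 6, 7, 8, 10}
Claimed RHS: A' ∪ B' = {1, 2, 3, 4, 5, 6, 7, 8, 9, 10}
Identity is INVALID: LHS = {2, 3, 6, 8, 10} but the RHS claimed here equals {1, 2, 3, 4, 5, 6, 7, 8, 9, 10}. The correct form is (A ∪ B)' = A' ∩ B'.

Identity is invalid: (A ∪ B)' = {2, 3, 6, 8, 10} but A' ∪ B' = {1, 2, 3, 4, 5, 6, 7, 8, 9, 10}. The correct De Morgan law is (A ∪ B)' = A' ∩ B'.


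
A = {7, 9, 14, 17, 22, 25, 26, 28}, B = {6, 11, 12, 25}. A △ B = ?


A △ B = (A \ B) ∪ (B \ A) = elements in exactly one of A or B
A \ B = {7, 9, 14, 17, 22, 26, 28}
B \ A = {6, 11, 12}
A △ B = {6, 7, 9, 11, 12, 14, 17, 22, 26, 28}

A △ B = {6, 7, 9, 11, 12, 14, 17, 22, 26, 28}


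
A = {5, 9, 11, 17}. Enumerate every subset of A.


|A| = 4, so |P(A)| = 2^4 = 16
Enumerate subsets by cardinality (0 to 4):
∅, {5}, {9}, {11}, {17}, {5, 9}, {5, 11}, {5, 17}, {9, 11}, {9, 17}, {11, 17}, {5, 9, 11}, {5, 9, 17}, {5, 11, 17}, {9, 11, 17}, {5, 9, 11, 17}

P(A) has 16 subsets: ∅, {5}, {9}, {11}, {17}, {5, 9}, {5, 11}, {5, 17}, {9, 11}, {9, 17}, {11, 17}, {5, 9, 11}, {5, 9, 17}, {5, 11, 17}, {9, 11, 17}, {5, 9, 11, 17}


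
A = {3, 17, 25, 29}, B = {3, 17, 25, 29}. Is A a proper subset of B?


A ⊂ B requires: A ⊆ B AND A ≠ B.
A ⊆ B? Yes
A = B? Yes
A = B, so A is not a PROPER subset.

No, A is not a proper subset of B


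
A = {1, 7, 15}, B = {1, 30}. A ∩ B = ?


A ∩ B = elements in both A and B
A = {1, 7, 15}
B = {1, 30}
A ∩ B = {1}

A ∩ B = {1}


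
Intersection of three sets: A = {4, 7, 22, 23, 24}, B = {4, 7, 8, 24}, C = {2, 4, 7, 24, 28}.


A ∩ B = {4, 7, 24}
(A ∩ B) ∩ C = {4, 7, 24}

A ∩ B ∩ C = {4, 7, 24}


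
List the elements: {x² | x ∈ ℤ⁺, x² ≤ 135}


Checking each candidate:
Condition: positive perfect squares ≤ 135
Result = {1, 4, 9, 16, 25, 36, 49, 64, 81, 100, 121}

{1, 4, 9, 16, 25, 36, 49, 64, 81, 100, 121}


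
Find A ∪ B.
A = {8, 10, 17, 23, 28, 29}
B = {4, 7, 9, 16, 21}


A ∪ B = all elements in A or B (or both)
A = {8, 10, 17, 23, 28, 29}
B = {4, 7, 9, 16, 21}
A ∪ B = {4, 7, 8, 9, 10, 16, 17, 21, 23, 28, 29}

A ∪ B = {4, 7, 8, 9, 10, 16, 17, 21, 23, 28, 29}


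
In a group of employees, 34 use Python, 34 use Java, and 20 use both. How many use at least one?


|A ∪ B| = |A| + |B| - |A ∩ B|
= 34 + 34 - 20
= 48

|A ∪ B| = 48


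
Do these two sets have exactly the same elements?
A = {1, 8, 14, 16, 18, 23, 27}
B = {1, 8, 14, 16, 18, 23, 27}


Two sets are equal iff they have exactly the same elements.
A = {1, 8, 14, 16, 18, 23, 27}
B = {1, 8, 14, 16, 18, 23, 27}
Same elements → A = B

Yes, A = B


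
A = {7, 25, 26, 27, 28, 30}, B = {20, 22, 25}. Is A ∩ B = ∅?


Disjoint means A ∩ B = ∅.
A ∩ B = {25}
A ∩ B ≠ ∅, so A and B are NOT disjoint.

No, A and B are not disjoint (A ∩ B = {25})


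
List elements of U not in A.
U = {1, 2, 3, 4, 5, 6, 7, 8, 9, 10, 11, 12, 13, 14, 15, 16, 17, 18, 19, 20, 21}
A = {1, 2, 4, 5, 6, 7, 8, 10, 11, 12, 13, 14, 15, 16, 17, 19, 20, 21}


Aᶜ = U \ A = elements in U but not in A
U = {1, 2, 3, 4, 5, 6, 7, 8, 9, 10, 11, 12, 13, 14, 15, 16, 17, 18, 19, 20, 21}
A = {1, 2, 4, 5, 6, 7, 8, 10, 11, 12, 13, 14, 15, 16, 17, 19, 20, 21}
Aᶜ = {3, 9, 18}

Aᶜ = {3, 9, 18}


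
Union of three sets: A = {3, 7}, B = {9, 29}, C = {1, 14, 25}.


A ∪ B = {3, 7, 9, 29}
(A ∪ B) ∪ C = {1, 3, 7, 9, 14, 25, 29}

A ∪ B ∪ C = {1, 3, 7, 9, 14, 25, 29}


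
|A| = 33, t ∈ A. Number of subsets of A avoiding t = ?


Subsets of A avoiding t are subsets of A \ {t}, which has 32 elements.
Count = 2^(n-1) = 2^32
= 4294967296

Number of subsets avoiding t = 4294967296


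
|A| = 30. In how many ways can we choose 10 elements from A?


C(n,k) = n! / (k!(n-k)!)
C(30,10) = 30! / (10!20!)
= 30045015

C(30,10) = 30045015


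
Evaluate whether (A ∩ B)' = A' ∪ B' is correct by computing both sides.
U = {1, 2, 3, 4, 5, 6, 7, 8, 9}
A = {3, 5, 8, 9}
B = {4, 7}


LHS: A ∩ B = ∅
(A ∩ B)' = U \ (A ∩ B) = {1, 2, 3, 4, 5, 6, 7, 8, 9}
A' = {1, 2, 4, 6, 7}, B' = {1, 2, 3, 5, 6, 8, 9}
Claimed RHS: A' ∪ B' = {1, 2, 3, 4, 5, 6, 7, 8, 9}
Identity is VALID: LHS = RHS = {1, 2, 3, 4, 5, 6, 7, 8, 9} ✓

Identity is valid. (A ∩ B)' = A' ∪ B' = {1, 2, 3, 4, 5, 6, 7, 8, 9}


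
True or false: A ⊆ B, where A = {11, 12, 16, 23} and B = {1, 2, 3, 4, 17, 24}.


A ⊆ B means every element of A is in B.
Elements in A not in B: {11, 12, 16, 23}
So A ⊄ B.

No, A ⊄ B


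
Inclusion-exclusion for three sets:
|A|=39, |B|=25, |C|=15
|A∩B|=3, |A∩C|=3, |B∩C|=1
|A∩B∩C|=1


|A∪B∪C| = |A|+|B|+|C| - |A∩B|-|A∩C|-|B∩C| + |A∩B∩C|
= 39+25+15 - 3-3-1 + 1
= 79 - 7 + 1
= 73

|A ∪ B ∪ C| = 73


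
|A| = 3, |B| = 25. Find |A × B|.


|A × B| = |A| × |B|
= 3 × 25
= 75

|A × B| = 75


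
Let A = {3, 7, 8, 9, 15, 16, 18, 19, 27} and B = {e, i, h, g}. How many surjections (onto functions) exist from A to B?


n = |A| = 9, k = |B| = 4. Surjections via inclusion-exclusion:
S(n,k) = Σ(-1)^i × C(k,i) × (k-i)^n, i=0 to k
i=0: (-1)^0×C(4,0)×4^9 = 262144
i=1: (-1)^1×C(4,1)×3^9 = -78732
i=2: (-1)^2×C(4,2)×2^9 = 3072
i=3: (-1)^3×C(4,3)×1^9 = -4
i=4: (-1)^4×C(4,4)×0^9 = 0
Total = 186480

Number of surjections = 186480


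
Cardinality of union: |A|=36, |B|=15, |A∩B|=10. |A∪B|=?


|A ∪ B| = |A| + |B| - |A ∩ B|
= 36 + 15 - 10
= 41

|A ∪ B| = 41


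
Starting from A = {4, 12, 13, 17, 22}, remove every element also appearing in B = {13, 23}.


A \ B = elements in A but not in B
A = {4, 12, 13, 17, 22}
B = {13, 23}
Remove from A any elements in B
A \ B = {4, 12, 17, 22}

A \ B = {4, 12, 17, 22}


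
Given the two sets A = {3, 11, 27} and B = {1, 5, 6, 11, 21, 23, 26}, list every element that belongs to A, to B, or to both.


A ∪ B = all elements in A or B (or both)
A = {3, 11, 27}
B = {1, 5, 6, 11, 21, 23, 26}
A ∪ B = {1, 3, 5, 6, 11, 21, 23, 26, 27}

A ∪ B = {1, 3, 5, 6, 11, 21, 23, 26, 27}


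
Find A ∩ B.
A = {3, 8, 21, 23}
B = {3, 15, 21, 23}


A ∩ B = elements in both A and B
A = {3, 8, 21, 23}
B = {3, 15, 21, 23}
A ∩ B = {3, 21, 23}

A ∩ B = {3, 21, 23}


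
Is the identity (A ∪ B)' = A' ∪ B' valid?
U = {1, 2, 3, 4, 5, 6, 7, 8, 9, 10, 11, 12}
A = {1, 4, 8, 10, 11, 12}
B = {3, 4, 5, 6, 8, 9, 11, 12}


LHS: A ∪ B = {1, 3, 4, 5, 6, 8, 9, 10, 11, 12}
(A ∪ B)' = U \ (A ∪ B) = {2, 7}
A' = {2, 3, 5, 6, 7, 9}, B' = {1, 2, 7, 10}
Claimed RHS: A' ∪ B' = {1, 2, 3, 5, 6, 7, 9, 10}
Identity is INVALID: LHS = {2, 7} but the RHS claimed here equals {1, 2, 3, 5, 6, 7, 9, 10}. The correct form is (A ∪ B)' = A' ∩ B'.

Identity is invalid: (A ∪ B)' = {2, 7} but A' ∪ B' = {1, 2, 3, 5, 6, 7, 9, 10}. The correct De Morgan law is (A ∪ B)' = A' ∩ B'.


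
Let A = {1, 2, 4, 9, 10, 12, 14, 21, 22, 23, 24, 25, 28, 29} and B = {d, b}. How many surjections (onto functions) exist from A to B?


n = |A| = 14, k = |B| = 2. Surjections via inclusion-exclusion:
S(n,k) = Σ(-1)^i × C(k,i) × (k-i)^n, i=0 to k
i=0: (-1)^0×C(2,0)×2^14 = 16384
i=1: (-1)^1×C(2,1)×1^14 = -2
i=2: (-1)^2×C(2,2)×0^14 = 0
Total = 16382

Number of surjections = 16382
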